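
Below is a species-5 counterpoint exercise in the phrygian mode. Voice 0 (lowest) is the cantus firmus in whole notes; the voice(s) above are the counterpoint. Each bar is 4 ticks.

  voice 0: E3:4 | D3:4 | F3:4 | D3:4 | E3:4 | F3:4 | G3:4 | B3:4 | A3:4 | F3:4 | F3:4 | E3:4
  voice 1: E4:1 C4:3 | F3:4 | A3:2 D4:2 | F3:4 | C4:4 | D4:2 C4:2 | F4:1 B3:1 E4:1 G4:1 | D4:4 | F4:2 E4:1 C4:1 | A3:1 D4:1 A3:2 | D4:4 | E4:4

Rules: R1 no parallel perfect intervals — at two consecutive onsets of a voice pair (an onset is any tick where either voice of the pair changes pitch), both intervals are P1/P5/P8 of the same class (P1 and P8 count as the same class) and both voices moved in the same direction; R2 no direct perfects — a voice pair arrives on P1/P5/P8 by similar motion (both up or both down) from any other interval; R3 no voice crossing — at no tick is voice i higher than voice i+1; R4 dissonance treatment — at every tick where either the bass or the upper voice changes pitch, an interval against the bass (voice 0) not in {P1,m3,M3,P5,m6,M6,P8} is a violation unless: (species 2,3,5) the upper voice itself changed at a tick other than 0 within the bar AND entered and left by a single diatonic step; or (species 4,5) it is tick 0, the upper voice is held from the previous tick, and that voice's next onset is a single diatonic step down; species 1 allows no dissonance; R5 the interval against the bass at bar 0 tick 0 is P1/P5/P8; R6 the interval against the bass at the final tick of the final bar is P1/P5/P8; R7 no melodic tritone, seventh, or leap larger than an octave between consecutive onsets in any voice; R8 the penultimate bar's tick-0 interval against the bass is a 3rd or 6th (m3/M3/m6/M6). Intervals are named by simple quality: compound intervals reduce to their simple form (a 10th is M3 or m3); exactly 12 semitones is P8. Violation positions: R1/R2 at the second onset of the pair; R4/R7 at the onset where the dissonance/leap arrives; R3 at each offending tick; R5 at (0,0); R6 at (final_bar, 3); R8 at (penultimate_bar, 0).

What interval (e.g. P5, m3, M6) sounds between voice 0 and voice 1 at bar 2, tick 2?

M6

voice 0=F3 voice 1=D4 -> M6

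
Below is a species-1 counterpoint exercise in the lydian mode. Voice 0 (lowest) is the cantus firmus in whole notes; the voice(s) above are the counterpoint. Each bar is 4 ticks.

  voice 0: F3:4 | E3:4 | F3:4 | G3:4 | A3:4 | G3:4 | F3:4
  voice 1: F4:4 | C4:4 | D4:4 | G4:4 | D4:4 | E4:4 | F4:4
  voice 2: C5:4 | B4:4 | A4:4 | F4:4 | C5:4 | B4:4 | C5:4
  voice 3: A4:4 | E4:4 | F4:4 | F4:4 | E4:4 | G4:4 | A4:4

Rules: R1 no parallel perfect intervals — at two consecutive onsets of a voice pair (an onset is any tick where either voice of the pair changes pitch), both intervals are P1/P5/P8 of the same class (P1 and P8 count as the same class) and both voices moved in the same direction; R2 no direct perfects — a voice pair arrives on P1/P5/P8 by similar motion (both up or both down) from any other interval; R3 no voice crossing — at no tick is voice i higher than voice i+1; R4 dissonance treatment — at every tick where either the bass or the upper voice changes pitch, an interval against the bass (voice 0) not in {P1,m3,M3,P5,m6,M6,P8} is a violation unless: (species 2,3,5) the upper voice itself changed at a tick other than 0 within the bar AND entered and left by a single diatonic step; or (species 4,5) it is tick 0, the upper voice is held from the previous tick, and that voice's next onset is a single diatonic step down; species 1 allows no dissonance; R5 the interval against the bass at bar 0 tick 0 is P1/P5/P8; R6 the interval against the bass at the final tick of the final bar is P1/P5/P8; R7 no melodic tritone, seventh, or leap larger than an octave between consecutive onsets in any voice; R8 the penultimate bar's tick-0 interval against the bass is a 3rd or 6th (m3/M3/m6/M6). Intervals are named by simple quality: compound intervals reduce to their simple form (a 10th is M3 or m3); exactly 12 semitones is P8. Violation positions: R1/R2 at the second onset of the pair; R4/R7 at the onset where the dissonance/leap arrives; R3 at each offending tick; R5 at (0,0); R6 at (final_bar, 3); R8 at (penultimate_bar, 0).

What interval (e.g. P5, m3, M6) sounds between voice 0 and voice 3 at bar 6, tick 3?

M3

voice 0=F3 voice 3=A4 -> M3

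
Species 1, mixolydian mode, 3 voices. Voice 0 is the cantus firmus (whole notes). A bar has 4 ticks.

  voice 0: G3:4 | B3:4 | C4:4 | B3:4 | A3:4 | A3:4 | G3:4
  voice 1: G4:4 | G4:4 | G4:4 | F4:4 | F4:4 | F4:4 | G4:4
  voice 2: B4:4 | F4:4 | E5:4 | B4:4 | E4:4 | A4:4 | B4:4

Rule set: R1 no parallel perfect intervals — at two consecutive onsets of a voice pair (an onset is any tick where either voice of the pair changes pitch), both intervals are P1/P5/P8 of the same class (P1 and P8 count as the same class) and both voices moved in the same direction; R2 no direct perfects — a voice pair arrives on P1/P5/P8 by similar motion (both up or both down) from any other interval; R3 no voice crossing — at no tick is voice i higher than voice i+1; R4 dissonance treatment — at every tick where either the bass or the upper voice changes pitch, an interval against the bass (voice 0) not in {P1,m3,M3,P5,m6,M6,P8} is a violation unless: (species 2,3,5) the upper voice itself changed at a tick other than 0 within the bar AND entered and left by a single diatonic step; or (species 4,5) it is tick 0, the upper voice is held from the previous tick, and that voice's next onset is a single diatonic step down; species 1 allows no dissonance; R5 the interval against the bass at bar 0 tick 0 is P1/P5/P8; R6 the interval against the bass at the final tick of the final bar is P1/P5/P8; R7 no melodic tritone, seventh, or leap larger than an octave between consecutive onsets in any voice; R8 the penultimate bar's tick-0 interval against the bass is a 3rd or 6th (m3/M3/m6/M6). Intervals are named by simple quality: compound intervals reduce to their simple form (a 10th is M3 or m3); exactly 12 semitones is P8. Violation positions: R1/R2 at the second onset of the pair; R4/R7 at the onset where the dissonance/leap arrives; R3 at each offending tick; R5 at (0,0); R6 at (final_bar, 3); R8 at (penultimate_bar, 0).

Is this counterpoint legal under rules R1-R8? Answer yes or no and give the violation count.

bar 0: v0=G3 v1=G4 v2=B4 (M3)
bar 1: v0=B3 v1=G4 v2=F4 (TT)
bar 2: v0=C4 v1=G4 v2=E5 (M3)
bar 3: v0=B3 v1=F4 v2=B4 (P8)
bar 4: v0=A3 v1=F4 v2=E4 (P5)
bar 5: v0=A3 v1=F4 v2=A4 (P8)
bar 6: v0=G3 v1=G4 v2=B4 (M3)
  R5 @ bar0.0: opens on M3
  R3 @ bar1.0: G4 above F4
  R4 @ bar1.0: B3/F4 TT untreated
  R7 @ bar1.0: B4->F4 leap 6st
  R3 @ bar1.1: G4 above F4
  R3 @ bar1.2: G4 above F4
  R3 @ bar1.3: G4 above F4
  R7 @ bar2.0: F4->E5 leap 11st
  R2 @ bar3.0: C4/E5 M3 -> B3/B4 P8 similar
  R4 @ bar3.0: B3/F4 TT untreated
  R2 @ bar4.0: B3/B4 P8 -> A3/E4 P5 similar
  R3 @ bar4.0: F4 above E4
  R3 @ bar4.1: F4 above E4
  R3 @ bar4.2: F4 above E4
  R3 @ bar4.3: F4 above E4
  R8 @ bar5.0: penult P8 not 3rd/6th
  R6 @ bar6.3: closes on M3

No (17 violations)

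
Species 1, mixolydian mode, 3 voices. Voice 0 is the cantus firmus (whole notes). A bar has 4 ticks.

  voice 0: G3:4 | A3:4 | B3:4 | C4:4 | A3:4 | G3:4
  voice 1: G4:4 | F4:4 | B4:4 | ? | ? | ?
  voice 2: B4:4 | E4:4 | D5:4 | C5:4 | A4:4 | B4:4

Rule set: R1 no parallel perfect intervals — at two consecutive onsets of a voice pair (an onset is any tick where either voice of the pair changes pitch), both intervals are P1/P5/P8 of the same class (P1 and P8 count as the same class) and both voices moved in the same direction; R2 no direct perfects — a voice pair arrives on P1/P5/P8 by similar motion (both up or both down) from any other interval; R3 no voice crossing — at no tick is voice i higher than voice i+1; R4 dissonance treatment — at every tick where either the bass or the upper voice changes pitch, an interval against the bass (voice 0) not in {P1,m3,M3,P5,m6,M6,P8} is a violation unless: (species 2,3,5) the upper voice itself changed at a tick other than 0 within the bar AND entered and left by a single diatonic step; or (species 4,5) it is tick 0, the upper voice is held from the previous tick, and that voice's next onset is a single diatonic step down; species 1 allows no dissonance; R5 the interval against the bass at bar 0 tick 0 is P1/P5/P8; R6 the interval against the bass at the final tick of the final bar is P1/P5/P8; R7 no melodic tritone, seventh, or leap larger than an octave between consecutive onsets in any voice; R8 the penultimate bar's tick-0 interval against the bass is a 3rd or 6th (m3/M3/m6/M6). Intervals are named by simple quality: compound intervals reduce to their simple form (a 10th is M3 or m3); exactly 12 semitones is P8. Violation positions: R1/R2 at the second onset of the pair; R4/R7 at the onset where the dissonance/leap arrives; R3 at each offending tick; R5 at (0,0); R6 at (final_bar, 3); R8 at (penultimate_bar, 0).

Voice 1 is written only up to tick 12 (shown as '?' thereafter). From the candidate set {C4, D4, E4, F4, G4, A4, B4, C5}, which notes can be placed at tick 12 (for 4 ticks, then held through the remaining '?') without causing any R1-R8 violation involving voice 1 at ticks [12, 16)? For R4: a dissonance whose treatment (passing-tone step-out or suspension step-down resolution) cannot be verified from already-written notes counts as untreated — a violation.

{A4, E4, G4}

C4: violates R2,R7
D4: violates R4
E4: legal
F4: violates R2,R4,R7
G4: legal
A4: legal
B4: violates R4
C5: violates R1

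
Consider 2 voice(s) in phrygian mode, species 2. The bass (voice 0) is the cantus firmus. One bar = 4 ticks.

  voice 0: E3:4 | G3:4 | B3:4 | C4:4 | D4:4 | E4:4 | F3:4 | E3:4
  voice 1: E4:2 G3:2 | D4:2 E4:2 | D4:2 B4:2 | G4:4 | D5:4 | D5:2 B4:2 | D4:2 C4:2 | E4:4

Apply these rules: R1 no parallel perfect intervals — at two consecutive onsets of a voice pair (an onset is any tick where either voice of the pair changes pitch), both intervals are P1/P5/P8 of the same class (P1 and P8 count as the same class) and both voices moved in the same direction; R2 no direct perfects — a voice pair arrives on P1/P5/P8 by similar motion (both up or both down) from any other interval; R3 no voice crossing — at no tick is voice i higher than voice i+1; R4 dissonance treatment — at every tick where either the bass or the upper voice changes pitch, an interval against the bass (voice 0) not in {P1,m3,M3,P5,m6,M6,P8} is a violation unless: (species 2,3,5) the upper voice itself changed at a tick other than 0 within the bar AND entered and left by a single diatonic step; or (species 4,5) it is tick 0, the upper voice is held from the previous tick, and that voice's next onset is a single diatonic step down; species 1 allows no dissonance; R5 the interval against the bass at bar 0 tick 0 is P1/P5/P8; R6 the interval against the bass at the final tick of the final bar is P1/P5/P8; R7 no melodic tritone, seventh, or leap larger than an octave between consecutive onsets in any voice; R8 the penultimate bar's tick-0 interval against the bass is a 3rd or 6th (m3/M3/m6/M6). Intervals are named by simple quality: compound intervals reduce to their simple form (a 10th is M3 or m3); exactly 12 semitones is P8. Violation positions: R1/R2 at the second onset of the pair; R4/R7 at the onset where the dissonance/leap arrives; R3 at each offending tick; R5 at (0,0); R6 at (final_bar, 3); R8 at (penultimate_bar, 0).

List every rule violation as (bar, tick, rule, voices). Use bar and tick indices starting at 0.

(1, 0, R2, (0, 1))
(4, 0, R2, (0, 1))
(5, 0, R4, (0, 1))
(6, 0, R7, (0,))

bar 0: v0=E3 v1=E4 downbeat P8
bar 1: v0=G3 v1=D4 downbeat P5
bar 2: v0=B3 v1=D4 downbeat m3
bar 3: v0=C4 v1=G4 downbeat P5
bar 4: v0=D4 v1=D5 downbeat P8
bar 5: v0=E4 v1=D5 downbeat m7
bar 6: v0=F3 v1=D4 downbeat M6
bar 7: v0=E3 v1=E4 downbeat P8
  -> R2 @ bar 1 tick 0 v(0, 1): E3/G3 m3 -> G3/D4 P5 similar
  -> R2 @ bar 4 tick 0 v(0, 1): C4/G4 P5 -> D4/D5 P8 similar
  -> R4 @ bar 5 tick 0 v(0, 1): E4/D5 m7 untreated
  -> R7 @ bar 6 tick 0 v(0,): E4->F3 leap 11st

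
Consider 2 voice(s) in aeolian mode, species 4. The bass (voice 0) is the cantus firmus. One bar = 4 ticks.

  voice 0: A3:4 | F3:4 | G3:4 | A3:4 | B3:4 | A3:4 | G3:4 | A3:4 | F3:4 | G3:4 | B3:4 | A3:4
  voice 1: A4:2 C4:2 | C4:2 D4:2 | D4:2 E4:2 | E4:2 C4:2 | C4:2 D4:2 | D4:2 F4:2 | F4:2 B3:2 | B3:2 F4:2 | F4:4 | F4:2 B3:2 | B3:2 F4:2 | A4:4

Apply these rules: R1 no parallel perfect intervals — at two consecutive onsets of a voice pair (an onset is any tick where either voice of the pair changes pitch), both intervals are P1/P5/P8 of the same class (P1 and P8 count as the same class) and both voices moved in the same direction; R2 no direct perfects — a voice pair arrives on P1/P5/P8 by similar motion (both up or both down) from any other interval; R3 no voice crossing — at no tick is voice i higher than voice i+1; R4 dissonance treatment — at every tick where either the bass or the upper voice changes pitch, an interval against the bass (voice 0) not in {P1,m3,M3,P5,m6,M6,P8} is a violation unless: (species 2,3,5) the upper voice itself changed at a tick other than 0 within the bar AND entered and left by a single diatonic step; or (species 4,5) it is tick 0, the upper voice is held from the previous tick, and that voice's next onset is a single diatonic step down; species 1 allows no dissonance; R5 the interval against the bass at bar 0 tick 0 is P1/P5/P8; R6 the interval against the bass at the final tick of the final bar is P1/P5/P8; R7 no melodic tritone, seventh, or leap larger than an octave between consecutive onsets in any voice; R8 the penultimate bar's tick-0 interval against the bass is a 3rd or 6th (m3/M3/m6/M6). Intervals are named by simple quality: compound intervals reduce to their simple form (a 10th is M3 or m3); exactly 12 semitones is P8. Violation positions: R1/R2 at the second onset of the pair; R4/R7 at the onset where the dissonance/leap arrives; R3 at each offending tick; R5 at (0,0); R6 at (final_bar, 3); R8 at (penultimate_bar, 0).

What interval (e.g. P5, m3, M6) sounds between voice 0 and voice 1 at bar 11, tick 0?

P8

voice 0=A3 voice 1=A4 -> P8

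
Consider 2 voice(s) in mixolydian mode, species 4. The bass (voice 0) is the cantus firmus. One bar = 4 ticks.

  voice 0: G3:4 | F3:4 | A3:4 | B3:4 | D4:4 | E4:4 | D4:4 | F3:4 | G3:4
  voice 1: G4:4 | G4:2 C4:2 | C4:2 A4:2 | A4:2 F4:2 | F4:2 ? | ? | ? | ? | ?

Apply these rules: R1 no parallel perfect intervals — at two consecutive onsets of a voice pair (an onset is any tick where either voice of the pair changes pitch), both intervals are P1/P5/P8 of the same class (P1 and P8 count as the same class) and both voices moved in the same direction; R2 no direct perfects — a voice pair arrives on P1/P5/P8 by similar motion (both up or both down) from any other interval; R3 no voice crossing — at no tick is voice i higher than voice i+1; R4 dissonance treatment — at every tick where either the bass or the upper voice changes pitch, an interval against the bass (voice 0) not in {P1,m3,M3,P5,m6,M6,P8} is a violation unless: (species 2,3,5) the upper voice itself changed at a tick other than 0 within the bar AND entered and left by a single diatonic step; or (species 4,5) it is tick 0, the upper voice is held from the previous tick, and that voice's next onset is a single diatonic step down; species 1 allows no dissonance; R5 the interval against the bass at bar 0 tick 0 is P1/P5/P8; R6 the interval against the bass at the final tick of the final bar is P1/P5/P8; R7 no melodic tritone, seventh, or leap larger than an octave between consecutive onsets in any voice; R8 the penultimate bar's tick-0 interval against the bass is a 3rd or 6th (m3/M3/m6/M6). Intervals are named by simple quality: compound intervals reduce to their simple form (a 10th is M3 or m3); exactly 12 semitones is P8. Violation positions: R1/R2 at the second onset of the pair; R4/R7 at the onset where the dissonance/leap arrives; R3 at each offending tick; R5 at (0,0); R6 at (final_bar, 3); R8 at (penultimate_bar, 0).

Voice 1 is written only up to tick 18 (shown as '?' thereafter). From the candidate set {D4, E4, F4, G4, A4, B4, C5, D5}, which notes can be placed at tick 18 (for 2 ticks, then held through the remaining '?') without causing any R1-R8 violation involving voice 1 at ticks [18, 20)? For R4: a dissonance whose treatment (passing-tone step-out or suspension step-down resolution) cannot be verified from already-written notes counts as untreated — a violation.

D4: legal
E4: violates R4
F4: legal
G4: violates R4
A4: legal
B4: violates R7
C5: violates R4
D5: legal

{A4, D4, D5, F4}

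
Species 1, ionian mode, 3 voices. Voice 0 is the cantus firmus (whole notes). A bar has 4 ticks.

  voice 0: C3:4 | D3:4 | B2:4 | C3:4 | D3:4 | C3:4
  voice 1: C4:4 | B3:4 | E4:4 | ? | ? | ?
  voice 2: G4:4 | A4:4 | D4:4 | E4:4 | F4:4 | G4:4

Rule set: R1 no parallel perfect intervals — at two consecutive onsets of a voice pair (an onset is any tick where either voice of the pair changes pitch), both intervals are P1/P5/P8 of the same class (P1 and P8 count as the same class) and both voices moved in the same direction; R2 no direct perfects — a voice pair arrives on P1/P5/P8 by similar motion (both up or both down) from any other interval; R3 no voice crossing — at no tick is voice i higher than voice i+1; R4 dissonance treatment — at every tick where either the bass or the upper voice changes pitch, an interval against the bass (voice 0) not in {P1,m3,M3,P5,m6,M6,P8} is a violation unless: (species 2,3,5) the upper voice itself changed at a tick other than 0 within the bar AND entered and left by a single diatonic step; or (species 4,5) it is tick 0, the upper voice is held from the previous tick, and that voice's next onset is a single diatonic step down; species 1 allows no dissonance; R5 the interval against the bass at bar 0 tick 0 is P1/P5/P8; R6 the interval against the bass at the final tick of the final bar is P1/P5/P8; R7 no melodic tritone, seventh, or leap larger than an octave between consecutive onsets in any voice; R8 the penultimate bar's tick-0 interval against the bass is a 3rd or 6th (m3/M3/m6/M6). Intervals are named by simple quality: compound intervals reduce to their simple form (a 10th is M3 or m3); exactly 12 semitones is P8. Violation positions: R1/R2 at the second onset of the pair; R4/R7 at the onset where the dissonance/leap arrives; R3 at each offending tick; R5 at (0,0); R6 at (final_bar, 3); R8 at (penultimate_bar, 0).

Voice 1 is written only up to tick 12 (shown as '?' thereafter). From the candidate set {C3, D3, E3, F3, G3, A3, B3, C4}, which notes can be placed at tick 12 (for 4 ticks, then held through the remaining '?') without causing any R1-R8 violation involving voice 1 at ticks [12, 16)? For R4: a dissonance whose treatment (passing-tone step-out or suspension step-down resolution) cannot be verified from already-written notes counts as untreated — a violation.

{A3, C4, E3, G3}

C3: violates R7
D3: violates R4,R7
E3: legal
F3: violates R4,R7
G3: legal
A3: legal
B3: violates R4
C4: legal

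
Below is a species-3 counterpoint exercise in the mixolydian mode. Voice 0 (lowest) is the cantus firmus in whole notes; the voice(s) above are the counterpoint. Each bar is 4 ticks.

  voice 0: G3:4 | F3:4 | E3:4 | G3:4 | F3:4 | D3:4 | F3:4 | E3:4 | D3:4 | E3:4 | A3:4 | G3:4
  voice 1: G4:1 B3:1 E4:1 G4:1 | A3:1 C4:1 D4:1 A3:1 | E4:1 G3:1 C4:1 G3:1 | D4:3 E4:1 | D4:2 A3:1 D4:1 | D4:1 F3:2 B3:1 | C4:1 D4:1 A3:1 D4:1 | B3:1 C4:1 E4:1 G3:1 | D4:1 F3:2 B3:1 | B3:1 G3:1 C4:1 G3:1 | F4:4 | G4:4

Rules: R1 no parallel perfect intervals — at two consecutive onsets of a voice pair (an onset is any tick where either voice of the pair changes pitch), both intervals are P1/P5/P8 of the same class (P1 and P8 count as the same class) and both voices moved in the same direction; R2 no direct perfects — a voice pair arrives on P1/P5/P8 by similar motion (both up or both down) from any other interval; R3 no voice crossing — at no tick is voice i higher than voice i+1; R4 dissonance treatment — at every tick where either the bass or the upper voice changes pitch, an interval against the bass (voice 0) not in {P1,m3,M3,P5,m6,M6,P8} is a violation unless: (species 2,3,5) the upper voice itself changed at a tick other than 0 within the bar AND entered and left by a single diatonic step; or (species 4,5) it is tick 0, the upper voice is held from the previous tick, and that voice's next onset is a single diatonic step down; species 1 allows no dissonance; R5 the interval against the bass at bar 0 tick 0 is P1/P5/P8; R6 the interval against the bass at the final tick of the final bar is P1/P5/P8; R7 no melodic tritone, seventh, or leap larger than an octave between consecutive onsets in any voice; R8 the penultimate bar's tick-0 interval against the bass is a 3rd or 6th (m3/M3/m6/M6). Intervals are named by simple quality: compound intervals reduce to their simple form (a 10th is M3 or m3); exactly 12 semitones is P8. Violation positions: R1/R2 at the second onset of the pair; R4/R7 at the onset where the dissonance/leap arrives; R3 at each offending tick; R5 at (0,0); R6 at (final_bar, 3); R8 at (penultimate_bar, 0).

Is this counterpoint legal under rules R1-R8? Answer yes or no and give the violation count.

bar 0: v0=G3 v1=G4 (P8)
bar 1: v0=F3 v1=A3 (M3)
bar 2: v0=E3 v1=E4 (P8)
bar 3: v0=G3 v1=D4 (P5)
bar 4: v0=F3 v1=D4 (M6)
bar 5: v0=D3 v1=D4 (P8)
bar 6: v0=F3 v1=C4 (P5)
bar 7: v0=E3 v1=B3 (P5)
bar 8: v0=D3 v1=D4 (P8)
bar 9: v0=E3 v1=B3 (P5)
bar 10: v0=A3 v1=F4 (m6)
bar 11: v0=G3 v1=G4 (P8)
  R7 @ bar1.0: G4->A3 leap 10st
  R2 @ bar3.0: E3/G3 m3 -> G3/D4 P5 similar
  R7 @ bar5.3: F3->B3 leap 6st
  R2 @ bar6.0: D3/B3 M6 -> F3/C4 P5 similar
  R2 @ bar7.0: F3/D4 M6 -> E3/B3 P5 similar
  R7 @ bar8.3: F3->B3 leap 6st
  R7 @ bar10.0: G3->F4 leap 10st

No (7 violations)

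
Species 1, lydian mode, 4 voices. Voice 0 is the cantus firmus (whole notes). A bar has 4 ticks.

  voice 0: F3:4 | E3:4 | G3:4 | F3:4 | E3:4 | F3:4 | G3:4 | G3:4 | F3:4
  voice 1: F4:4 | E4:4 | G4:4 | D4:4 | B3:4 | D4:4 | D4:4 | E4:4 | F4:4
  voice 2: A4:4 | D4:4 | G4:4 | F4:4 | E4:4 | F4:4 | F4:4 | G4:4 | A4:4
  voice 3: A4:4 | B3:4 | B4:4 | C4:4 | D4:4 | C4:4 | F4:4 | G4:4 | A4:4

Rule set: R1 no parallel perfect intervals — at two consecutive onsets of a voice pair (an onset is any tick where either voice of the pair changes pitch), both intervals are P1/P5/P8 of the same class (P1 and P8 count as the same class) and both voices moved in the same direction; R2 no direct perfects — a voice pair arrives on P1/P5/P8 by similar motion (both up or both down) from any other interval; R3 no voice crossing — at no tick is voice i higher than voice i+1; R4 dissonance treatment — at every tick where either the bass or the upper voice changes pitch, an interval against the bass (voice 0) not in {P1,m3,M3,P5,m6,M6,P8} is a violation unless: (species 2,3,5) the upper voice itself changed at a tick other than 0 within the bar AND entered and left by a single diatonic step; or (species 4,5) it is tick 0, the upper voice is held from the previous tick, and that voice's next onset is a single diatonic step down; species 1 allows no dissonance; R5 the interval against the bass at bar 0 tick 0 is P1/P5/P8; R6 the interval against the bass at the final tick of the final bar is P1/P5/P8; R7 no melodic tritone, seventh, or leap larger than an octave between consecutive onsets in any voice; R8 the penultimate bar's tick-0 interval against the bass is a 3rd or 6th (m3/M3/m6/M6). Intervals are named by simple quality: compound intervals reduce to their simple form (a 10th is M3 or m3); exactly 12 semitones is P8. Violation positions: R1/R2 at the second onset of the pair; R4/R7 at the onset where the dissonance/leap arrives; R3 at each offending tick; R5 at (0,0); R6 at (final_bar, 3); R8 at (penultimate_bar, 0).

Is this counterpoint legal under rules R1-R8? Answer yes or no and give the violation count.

bar 0: v0=F3 v1=F4 v2=A4 v3=A4 (M3)
bar 1: v0=E3 v1=E4 v2=D4 v3=B3 (P5)
bar 2: v0=G3 v1=G4 v2=G4 v3=B4 (M3)
bar 3: v0=F3 v1=D4 v2=F4 v3=C4 (P5)
bar 4: v0=E3 v1=B3 v2=E4 v3=D4 (m7)
bar 5: v0=F3 v1=D4 v2=F4 v3=C4 (P5)
bar 6: v0=G3 v1=D4 v2=F4 v3=F4 (m7)
bar 7: v0=G3 v1=E4 v2=G4 v3=G4 (P8)
bar 8: v0=F3 v1=F4 v2=A4 v3=A4 (M3)
  R5 @ bar0.0: opens on M3
  R5 @ bar0.0: opens on M3
  R1 @ bar1.0: F3/F4 P8 -> E3/E4 P8 similar
  R2 @ bar1.0: F3/A4 M3 -> E3/B3 P5 similar
  R3 @ bar1.0: E4 above D4
  R3 @ bar1.0: D4 above B3
  R4 @ bar1.0: E3/D4 m7 untreated
  R7 @ bar1.0: A4->B3 leap 10st
  R3 @ bar1.1: E4 above D4
  R3 @ bar1.1: D4 above B3
  R3 @ bar1.2: E4 above D4
  R3 @ bar1.2: D4 above B3
  R3 @ bar1.3: E4 above D4
  R3 @ bar1.3: D4 above B3
  R1 @ bar2.0: E3/E4 P8 -> G3/G4 P8 similar
  R2 @ bar2.0: E3/D4 m7 -> G3/G4 P8 similar
  R2 @ bar2.0: E4/D4 M2 -> G4/G4 P1 similar
  R1 @ bar3.0: G3/G4 P8 -> F3/F4 P8 similar
  R2 @ bar3.0: G3/B4 M3 -> F3/C4 P5 similar
  R3 @ bar3.0: F4 above C4
  R7 @ bar3.0: B4->C4 leap 11st
  R3 @ bar3.1: F4 above C4
  R3 @ bar3.2: F4 above C4
  R3 @ bar3.3: F4 above C4
  R1 @ bar4.0: F3/F4 P8 -> E3/E4 P8 similar
  R2 @ bar4.0: F3/D4 M6 -> E3/B3 P5 similar
  R3 @ bar4.0: E4 above D4
  R4 @ bar4.0: E3/D4 m7 untreated
  R3 @ bar4.1: E4 above D4
  R3 @ bar4.2: E4 above D4
  R3 @ bar4.3: E4 above D4
  R1 @ bar5.0: E3/E4 P8 -> F3/F4 P8 similar
  R3 @ bar5.0: F4 above C4
  R3 @ bar5.1: F4 above C4
  R3 @ bar5.2: F4 above C4
  R3 @ bar5.3: F4 above C4
  R4 @ bar6.0: G3/F4 m7 untreated
  R4 @ bar6.0: G3/F4 m7 untreated
  R1 @ bar7.0: F4/F4 P1 -> G4/G4 P1 similar
  R8 @ bar7.0: penult P8 not 3rd/6th
  R8 @ bar7.0: penult P8 not 3rd/6th
  R1 @ bar8.0: G4/G4 P1 -> A4/A4 P1 similar
  R6 @ bar8.3: closes on M3
  R6 @ bar8.3: closes on M3

No (44 violations)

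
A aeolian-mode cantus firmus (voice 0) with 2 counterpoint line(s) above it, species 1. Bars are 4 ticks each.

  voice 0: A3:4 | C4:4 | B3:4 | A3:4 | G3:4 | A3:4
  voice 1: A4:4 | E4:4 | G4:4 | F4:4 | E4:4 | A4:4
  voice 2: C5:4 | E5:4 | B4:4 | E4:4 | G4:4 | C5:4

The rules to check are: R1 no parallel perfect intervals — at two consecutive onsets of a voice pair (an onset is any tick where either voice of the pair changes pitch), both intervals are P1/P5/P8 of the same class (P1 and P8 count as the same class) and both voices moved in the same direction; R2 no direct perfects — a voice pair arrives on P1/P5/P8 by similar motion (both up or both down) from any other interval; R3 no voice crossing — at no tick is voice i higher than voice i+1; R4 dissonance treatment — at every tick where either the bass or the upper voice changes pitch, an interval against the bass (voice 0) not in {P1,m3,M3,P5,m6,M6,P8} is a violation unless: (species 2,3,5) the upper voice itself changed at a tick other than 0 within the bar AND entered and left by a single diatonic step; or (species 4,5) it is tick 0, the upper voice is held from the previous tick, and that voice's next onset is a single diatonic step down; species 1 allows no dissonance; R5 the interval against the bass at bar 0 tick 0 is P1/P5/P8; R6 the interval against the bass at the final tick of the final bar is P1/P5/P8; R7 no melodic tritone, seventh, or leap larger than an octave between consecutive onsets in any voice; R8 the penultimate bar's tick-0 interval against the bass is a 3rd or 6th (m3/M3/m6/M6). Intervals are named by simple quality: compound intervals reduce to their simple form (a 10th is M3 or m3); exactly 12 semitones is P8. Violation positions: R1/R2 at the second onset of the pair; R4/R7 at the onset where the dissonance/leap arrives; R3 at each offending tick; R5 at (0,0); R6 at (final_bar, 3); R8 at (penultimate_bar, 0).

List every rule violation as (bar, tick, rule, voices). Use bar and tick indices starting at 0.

bar 0: v0=A3 v1=A4 v2=C5 downbeat m3
bar 1: v0=C4 v1=E4 v2=E5 downbeat M3
bar 2: v0=B3 v1=G4 v2=B4 downbeat P8
bar 3: v0=A3 v1=F4 v2=E4 downbeat P5
bar 4: v0=G3 v1=E4 v2=G4 downbeat P8
bar 5: v0=A3 v1=A4 v2=C5 downbeat m3
  -> R5 @ bar 0 tick 0 v(0, 2): opens on m3
  -> R2 @ bar 2 tick 0 v(0, 2): C4/E5 M3 -> B3/B4 P8 similar
  -> R2 @ bar 3 tick 0 v(0, 2): B3/B4 P8 -> A3/E4 P5 similar
  -> R3 @ bar 3 tick 0 v(1, 2): F4 above E4
  -> R3 @ bar 3 tick 1 v(1, 2): F4 above E4
  -> R3 @ bar 3 tick 2 v(1, 2): F4 above E4
  -> R3 @ bar 3 tick 3 v(1, 2): F4 above E4
  -> R8 @ bar 4 tick 0 v(0, 2): penult P8 not 3rd/6th
  -> R2 @ bar 5 tick 0 v(0, 1): G3/E4 M6 -> A3/A4 P8 similar
  -> R6 @ bar 5 tick 3 v(0, 2): closes on m3

(0, 0, R5, (0, 2))
(2, 0, R2, (0, 2))
(3, 0, R2, (0, 2))
(3, 0, R3, (1, 2))
(3, 1, R3, (1, 2))
(3, 2, R3, (1, 2))
(3, 3, R3, (1, 2))
(4, 0, R8, (0, 2))
(5, 0, R2, (0, 1))
(5, 3, R6, (0, 2))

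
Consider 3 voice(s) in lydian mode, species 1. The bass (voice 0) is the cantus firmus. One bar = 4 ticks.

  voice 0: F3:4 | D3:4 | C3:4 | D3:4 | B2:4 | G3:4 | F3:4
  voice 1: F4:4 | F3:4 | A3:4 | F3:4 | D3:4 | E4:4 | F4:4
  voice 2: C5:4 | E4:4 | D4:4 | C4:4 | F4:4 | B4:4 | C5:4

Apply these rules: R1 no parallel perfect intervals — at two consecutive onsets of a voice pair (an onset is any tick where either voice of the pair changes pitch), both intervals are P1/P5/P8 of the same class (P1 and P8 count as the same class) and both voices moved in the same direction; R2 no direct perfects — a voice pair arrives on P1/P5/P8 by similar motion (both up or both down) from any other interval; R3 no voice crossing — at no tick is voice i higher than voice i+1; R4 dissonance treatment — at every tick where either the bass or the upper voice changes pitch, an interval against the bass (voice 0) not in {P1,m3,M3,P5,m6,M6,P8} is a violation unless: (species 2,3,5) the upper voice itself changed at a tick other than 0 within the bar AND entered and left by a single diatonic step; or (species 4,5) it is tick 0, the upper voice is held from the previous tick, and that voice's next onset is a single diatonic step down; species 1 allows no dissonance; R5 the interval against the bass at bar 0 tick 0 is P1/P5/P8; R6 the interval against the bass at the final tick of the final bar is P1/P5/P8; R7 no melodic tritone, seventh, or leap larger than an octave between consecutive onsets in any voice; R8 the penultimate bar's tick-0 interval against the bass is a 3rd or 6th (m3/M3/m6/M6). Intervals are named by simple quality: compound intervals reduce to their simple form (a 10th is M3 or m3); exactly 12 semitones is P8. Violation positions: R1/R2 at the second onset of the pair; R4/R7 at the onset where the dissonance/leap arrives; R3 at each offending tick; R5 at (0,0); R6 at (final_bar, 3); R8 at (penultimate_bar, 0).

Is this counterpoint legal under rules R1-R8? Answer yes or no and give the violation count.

bar 0: v0=F3 v1=F4 v2=C5 (P5)
bar 1: v0=D3 v1=F3 v2=E4 (M2)
bar 2: v0=C3 v1=A3 v2=D4 (M2)
bar 3: v0=D3 v1=F3 v2=C4 (m7)
bar 4: v0=B2 v1=D3 v2=F4 (TT)
bar 5: v0=G3 v1=E4 v2=B4 (M3)
bar 6: v0=F3 v1=F4 v2=C5 (P5)
  R4 @ bar1.0: D3/E4 M2 untreated
  R4 @ bar2.0: C3/D4 M2 untreated
  R2 @ bar3.0: A3/D4 P4 -> F3/C4 P5 similar
  R4 @ bar3.0: D3/C4 m7 untreated
  R4 @ bar4.0: B2/F4 TT untreated
  R2 @ bar5.0: D3/F4 m3 -> E4/B4 P5 similar
  R7 @ bar5.0: D3->E4 leap 14st
  R7 @ bar5.0: F4->B4 leap 6st
  R1 @ bar6.0: E4/B4 P5 -> F4/C5 P5 similar

No (9 violations)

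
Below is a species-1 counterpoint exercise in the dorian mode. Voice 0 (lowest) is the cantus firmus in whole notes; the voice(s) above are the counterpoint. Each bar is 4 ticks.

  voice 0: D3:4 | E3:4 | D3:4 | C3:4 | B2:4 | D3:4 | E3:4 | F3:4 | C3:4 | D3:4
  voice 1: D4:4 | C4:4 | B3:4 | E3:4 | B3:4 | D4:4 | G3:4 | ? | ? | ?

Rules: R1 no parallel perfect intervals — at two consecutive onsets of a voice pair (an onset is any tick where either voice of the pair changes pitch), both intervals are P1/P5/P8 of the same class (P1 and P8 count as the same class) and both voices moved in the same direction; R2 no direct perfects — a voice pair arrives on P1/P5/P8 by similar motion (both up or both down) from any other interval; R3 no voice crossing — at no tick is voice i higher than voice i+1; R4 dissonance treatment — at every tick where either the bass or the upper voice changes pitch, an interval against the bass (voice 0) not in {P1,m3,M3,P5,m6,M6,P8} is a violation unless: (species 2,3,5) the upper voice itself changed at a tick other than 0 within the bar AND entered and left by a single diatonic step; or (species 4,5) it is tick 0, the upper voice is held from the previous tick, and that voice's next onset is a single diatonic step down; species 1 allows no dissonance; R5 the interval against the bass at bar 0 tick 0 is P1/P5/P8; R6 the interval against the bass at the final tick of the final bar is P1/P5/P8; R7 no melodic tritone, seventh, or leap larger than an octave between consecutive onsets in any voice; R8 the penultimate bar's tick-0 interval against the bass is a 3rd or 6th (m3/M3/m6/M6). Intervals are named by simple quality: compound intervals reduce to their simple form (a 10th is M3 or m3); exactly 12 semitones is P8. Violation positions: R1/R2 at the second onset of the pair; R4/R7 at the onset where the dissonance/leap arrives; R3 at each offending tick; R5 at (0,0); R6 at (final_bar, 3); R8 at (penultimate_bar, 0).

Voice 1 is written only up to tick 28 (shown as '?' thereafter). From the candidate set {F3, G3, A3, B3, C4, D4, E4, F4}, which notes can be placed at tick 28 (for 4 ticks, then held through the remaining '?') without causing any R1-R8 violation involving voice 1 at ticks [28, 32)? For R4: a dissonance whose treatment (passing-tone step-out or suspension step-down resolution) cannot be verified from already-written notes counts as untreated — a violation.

F3: legal
G3: violates R4
A3: legal
B3: violates R4
C4: violates R2
D4: legal
E4: violates R4
F4: violates R2,R7

{A3, D4, F3}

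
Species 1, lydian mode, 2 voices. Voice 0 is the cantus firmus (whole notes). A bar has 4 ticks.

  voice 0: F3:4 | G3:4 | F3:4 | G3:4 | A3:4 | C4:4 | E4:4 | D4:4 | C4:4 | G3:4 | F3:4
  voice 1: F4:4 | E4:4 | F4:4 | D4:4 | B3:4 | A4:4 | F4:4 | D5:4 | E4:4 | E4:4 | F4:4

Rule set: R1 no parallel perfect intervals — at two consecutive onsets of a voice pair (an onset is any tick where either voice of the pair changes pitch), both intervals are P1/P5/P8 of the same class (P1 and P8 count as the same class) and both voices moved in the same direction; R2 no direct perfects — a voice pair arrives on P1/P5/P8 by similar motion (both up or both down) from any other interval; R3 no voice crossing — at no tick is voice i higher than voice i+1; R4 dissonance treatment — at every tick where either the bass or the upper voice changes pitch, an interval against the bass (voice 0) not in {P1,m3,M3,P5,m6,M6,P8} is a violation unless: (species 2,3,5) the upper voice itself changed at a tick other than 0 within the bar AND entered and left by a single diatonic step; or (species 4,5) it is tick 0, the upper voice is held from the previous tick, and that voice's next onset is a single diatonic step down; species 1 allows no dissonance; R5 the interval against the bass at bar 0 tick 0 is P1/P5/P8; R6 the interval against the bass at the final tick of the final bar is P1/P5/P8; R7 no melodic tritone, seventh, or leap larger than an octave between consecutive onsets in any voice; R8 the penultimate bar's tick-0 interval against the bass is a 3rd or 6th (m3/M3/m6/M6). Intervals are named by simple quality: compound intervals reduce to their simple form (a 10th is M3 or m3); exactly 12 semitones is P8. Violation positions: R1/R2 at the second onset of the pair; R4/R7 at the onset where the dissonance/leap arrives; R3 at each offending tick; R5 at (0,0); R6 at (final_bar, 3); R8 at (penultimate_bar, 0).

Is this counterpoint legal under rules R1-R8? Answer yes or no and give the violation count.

bar 0: v0=F3 v1=F4 (P8)
bar 1: v0=G3 v1=E4 (M6)
bar 2: v0=F3 v1=F4 (P8)
bar 3: v0=G3 v1=D4 (P5)
bar 4: v0=A3 v1=B3 (M2)
bar 5: v0=C4 v1=A4 (M6)
bar 6: v0=E4 v1=F4 (m2)
bar 7: v0=D4 v1=D5 (P8)
bar 8: v0=C4 v1=E4 (M3)
bar 9: v0=G3 v1=E4 (M6)
bar 10: v0=F3 v1=F4 (P8)
  R4 @ bar4.0: A3/B3 M2 untreated
  R7 @ bar5.0: B3->A4 leap 10st
  R4 @ bar6.0: E4/F4 m2 untreated
  R7 @ bar8.0: D5->E4 leap 10st

No (4 violations)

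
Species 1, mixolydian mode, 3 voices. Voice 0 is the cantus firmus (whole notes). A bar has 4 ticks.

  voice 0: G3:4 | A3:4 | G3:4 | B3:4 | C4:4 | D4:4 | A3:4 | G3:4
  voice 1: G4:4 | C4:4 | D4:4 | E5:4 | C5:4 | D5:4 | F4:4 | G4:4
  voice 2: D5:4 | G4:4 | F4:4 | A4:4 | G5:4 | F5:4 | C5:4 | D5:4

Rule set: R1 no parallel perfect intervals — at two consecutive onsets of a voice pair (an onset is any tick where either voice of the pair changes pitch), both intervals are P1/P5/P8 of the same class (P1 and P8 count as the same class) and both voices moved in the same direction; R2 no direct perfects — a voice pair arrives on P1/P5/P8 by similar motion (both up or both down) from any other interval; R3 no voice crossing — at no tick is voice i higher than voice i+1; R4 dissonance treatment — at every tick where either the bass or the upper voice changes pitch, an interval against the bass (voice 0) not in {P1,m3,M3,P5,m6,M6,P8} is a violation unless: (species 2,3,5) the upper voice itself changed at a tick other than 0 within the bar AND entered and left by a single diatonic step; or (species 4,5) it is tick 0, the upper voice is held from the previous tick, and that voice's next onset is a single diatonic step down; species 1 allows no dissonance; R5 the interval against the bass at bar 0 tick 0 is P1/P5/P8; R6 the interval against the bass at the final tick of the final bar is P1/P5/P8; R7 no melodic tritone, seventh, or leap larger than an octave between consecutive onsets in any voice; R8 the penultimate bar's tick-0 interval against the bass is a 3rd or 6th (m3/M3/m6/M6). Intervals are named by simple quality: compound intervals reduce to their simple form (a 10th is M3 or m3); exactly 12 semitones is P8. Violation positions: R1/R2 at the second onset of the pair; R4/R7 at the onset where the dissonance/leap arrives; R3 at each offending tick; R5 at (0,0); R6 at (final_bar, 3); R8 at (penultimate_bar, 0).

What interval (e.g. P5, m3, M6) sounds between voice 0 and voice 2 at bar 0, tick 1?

voice 0=G3 voice 2=D5 -> P5

P5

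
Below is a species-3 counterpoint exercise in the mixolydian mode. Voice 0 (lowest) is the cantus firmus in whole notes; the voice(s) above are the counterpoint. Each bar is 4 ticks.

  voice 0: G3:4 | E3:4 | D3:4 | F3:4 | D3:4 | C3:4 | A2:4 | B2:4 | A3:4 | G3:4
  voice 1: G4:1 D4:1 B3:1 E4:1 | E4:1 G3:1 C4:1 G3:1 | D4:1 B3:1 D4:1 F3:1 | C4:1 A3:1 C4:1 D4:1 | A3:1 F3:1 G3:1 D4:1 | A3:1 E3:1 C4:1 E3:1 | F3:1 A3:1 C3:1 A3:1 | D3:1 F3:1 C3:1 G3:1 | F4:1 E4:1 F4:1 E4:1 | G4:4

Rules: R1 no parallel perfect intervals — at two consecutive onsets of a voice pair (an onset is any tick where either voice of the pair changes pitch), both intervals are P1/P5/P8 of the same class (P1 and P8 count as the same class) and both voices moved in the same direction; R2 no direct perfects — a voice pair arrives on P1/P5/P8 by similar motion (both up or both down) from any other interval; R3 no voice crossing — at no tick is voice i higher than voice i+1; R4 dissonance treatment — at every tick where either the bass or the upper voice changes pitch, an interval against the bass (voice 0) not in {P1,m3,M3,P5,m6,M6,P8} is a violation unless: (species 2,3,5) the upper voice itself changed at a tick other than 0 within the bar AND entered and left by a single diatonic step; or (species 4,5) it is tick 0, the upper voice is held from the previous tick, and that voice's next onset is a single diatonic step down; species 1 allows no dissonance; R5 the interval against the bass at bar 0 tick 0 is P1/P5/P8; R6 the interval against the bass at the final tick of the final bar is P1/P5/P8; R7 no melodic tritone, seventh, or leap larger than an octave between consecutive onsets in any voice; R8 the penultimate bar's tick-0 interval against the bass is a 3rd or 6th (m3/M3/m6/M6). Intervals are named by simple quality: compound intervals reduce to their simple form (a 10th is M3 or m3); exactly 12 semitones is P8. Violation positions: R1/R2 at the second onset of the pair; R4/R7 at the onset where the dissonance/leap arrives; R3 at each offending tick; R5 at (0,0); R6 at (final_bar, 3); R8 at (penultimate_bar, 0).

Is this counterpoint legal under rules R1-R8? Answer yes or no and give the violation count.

bar 0: v0=G3 v1=G4 (P8)
bar 1: v0=E3 v1=E4 (P8)
bar 2: v0=D3 v1=D4 (P8)
bar 3: v0=F3 v1=C4 (P5)
bar 4: v0=D3 v1=A3 (P5)
bar 5: v0=C3 v1=A3 (M6)
bar 6: v0=A2 v1=F3 (m6)
bar 7: v0=B2 v1=D3 (m3)
bar 8: v0=A3 v1=F4 (m6)
bar 9: v0=G3 v1=G4 (P8)
  R2 @ bar3.0: D3/F3 m3 -> F3/C4 P5 similar
  R2 @ bar4.0: F3/D4 M6 -> D3/A3 P5 similar
  R4 @ bar4.2: D3/G3 P4 untreated
  R4 @ bar7.1: B2/F3 TT untreated
  R4 @ bar7.2: B2/C3 m2 untreated
  R7 @ bar8.0: B2->A3 leap 10st
  R7 @ bar8.0: G3->F4 leap 10st

No (7 violations)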